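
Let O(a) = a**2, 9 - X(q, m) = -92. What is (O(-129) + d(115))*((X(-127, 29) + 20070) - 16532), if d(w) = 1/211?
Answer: 12777446028/211 ≈ 6.0557e+7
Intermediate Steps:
X(q, m) = 101 (X(q, m) = 9 - 1*(-92) = 9 + 92 = 101)
d(w) = 1/211
(O(-129) + d(115))*((X(-127, 29) + 20070) - 16532) = ((-129)**2 + 1/211)*((101 + 20070) - 16532) = (16641 + 1/211)*(20171 - 16532) = (3511252/211)*3639 = 12777446028/211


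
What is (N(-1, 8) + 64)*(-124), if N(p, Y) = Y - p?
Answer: -9052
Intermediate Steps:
(N(-1, 8) + 64)*(-124) = ((8 - 1*(-1)) + 64)*(-124) = ((8 + 1) + 64)*(-124) = (9 + 64)*(-124) = 73*(-124) = -9052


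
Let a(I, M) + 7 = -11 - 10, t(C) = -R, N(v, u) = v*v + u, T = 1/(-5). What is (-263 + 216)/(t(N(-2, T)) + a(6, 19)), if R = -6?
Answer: 47/22 ≈ 2.1364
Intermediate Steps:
T = -⅕ ≈ -0.20000
N(v, u) = u + v² (N(v, u) = v² + u = u + v²)
t(C) = 6 (t(C) = -1*(-6) = 6)
a(I, M) = -28 (a(I, M) = -7 + (-11 - 10) = -7 - 21 = -28)
(-263 + 216)/(t(N(-2, T)) + a(6, 19)) = (-263 + 216)/(6 - 28) = -47/(-22) = -47*(-1/22) = 47/22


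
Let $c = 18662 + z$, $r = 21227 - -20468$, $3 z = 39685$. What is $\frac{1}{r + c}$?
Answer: $\frac{3}{220756} \approx 1.359 \cdot 10^{-5}$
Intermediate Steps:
$z = \frac{39685}{3}$ ($z = \frac{1}{3} \cdot 39685 = \frac{39685}{3} \approx 13228.0$)
$r = 41695$ ($r = 21227 + 20468 = 41695$)
$c = \frac{95671}{3}$ ($c = 18662 + \frac{39685}{3} = \frac{95671}{3} \approx 31890.0$)
$\frac{1}{r + c} = \frac{1}{41695 + \frac{95671}{3}} = \frac{1}{\frac{220756}{3}} = \frac{3}{220756}$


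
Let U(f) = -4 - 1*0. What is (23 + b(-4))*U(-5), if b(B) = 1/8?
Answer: -185/2 ≈ -92.500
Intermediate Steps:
U(f) = -4 (U(f) = -4 + 0 = -4)
b(B) = ⅛
(23 + b(-4))*U(-5) = (23 + ⅛)*(-4) = (185/8)*(-4) = -185/2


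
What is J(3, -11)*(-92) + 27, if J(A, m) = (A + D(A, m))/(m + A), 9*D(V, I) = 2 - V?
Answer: 542/9 ≈ 60.222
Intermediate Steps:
D(V, I) = 2/9 - V/9 (D(V, I) = (2 - V)/9 = 2/9 - V/9)
J(A, m) = (2/9 + 8*A/9)/(A + m) (J(A, m) = (A + (2/9 - A/9))/(m + A) = (2/9 + 8*A/9)/(A + m))
J(3, -11)*(-92) + 27 = (2*(1 + 4*3)/(9*(3 - 11)))*(-92) + 27 = ((2/9)*(1 + 12)/(-8))*(-92) + 27 = ((2/9)*(-⅛)*13)*(-92) + 27 = -13/36*(-92) + 27 = 299/9 + 27 = 542/9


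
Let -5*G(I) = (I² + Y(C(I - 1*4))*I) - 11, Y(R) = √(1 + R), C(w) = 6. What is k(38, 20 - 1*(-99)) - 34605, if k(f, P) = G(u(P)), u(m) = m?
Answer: -37435 - 119*√7/5 ≈ -37498.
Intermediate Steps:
G(I) = 11/5 - I²/5 - I*√7/5 (G(I) = -((I² + √(1 + 6)*I) - 11)/5 = -((I² + √7*I) - 11)/5 = -((I² + I*√7) - 11)/5 = -(-11 + I² + I*√7)/5 = 11/5 - I²/5 - I*√7/5)
k(f, P) = 11/5 - P²/5 - P*√7/5
k(38, 20 - 1*(-99)) - 34605 = (11/5 - (20 - 1*(-99))²/5 - (20 - 1*(-99))*√7/5) - 34605 = (11/5 - (20 + 99)²/5 - (20 + 99)*√7/5) - 34605 = (11/5 - ⅕*119² - ⅕*119*√7) - 34605 = (11/5 - ⅕*14161 - 119*√7/5) - 34605 = (11/5 - 14161/5 - 119*√7/5) - 34605 = (-2830 - 119*√7/5) - 34605 = -37435 - 119*√7/5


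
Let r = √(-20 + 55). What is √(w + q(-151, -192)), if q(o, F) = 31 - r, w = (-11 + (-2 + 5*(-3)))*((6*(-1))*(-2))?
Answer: √(-305 - √35) ≈ 17.633*I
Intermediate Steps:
r = √35 ≈ 5.9161
w = -336 (w = (-11 + (-2 - 15))*(-6*(-2)) = (-11 - 17)*12 = -28*12 = -336)
q(o, F) = 31 - √35
√(w + q(-151, -192)) = √(-336 + (31 - √35)) = √(-305 - √35)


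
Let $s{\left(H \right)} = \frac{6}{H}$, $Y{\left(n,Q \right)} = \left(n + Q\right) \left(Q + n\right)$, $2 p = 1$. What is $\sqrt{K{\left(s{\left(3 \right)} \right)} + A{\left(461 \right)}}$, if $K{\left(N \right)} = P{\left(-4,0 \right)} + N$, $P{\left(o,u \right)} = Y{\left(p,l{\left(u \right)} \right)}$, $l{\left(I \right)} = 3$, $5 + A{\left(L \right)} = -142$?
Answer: $\frac{3 i \sqrt{59}}{2} \approx 11.522 i$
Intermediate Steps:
$A{\left(L \right)} = -147$ ($A{\left(L \right)} = -5 - 142 = -147$)
$p = \frac{1}{2}$ ($p = \frac{1}{2} \cdot 1 = \frac{1}{2} \approx 0.5$)
$Y{\left(n,Q \right)} = \left(Q + n\right)^{2}$ ($Y{\left(n,Q \right)} = \left(Q + n\right) \left(Q + n\right) = \left(Q + n\right)^{2}$)
$P{\left(o,u \right)} = \frac{49}{4}$ ($P{\left(o,u \right)} = \left(3 + \frac{1}{2}\right)^{2} = \left(\frac{7}{2}\right)^{2} = \frac{49}{4}$)
$K{\left(N \right)} = \frac{49}{4} + N$
$\sqrt{K{\left(s{\left(3 \right)} \right)} + A{\left(461 \right)}} = \sqrt{\left(\frac{49}{4} + \frac{6}{3}\right) - 147} = \sqrt{\left(\frac{49}{4} + 6 \cdot \frac{1}{3}\right) - 147} = \sqrt{\left(\frac{49}{4} + 2\right) - 147} = \sqrt{\frac{57}{4} - 147} = \sqrt{- \frac{531}{4}} = \frac{3 i \sqrt{59}}{2}$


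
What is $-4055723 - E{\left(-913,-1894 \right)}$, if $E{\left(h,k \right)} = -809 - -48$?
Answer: $-4054962$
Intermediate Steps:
$E{\left(h,k \right)} = -761$ ($E{\left(h,k \right)} = -809 + 48 = -761$)
$-4055723 - E{\left(-913,-1894 \right)} = -4055723 - -761 = -4055723 + 761 = -4054962$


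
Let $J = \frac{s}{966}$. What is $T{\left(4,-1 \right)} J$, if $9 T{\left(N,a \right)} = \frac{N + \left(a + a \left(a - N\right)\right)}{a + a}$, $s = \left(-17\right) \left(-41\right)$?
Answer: $- \frac{1394}{4347} \approx -0.32068$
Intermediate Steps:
$s = 697$
$J = \frac{697}{966} \approx 0.72153$
$T{\left(N,a \right)} = \frac{N + a + a \left(a - N\right)}{18 a}$ ($T{\left(N,a \right)} = \frac{\left(N + \left(a + a \left(a - N\right)\right)\right) \frac{1}{a + a}}{9} = \frac{\left(N + a + a \left(a - N\right)\right) \frac{1}{2 a}}{9} = \frac{\frac{1}{2} \frac{1}{a} \left(N + a + a \left(a - N\right)\right)}{9} = \frac{N + a + a \left(a - N\right)}{18 a}$)
$T{\left(4,-1 \right)} J = \frac{4 - \left(1 - 1 - 4\right)}{18 \left(-1\right)} \frac{697}{966} = \frac{1}{18} \left(-1\right) \left(4 - \left(1 - 1 - 4\right)\right) \frac{697}{966} = \frac{1}{18} \left(-1\right) \left(4 - -4\right) \frac{697}{966} = \frac{1}{18} \left(-1\right) \left(4 + 4\right) \frac{697}{966} = \frac{1}{18} \left(-1\right) 8 \cdot \frac{697}{966} = \left(- \frac{4}{9}\right) \frac{697}{966} = - \frac{1394}{4347}$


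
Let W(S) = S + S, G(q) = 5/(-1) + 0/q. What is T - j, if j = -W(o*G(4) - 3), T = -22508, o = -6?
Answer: -22454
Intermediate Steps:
G(q) = -5 (G(q) = 5*(-1) + 0 = -5 + 0 = -5)
W(S) = 2*S
j = -54 (j = -2*(-6*(-5) - 3) = -2*(30 - 3) = -2*27 = -1*54 = -54)
T - j = -22508 - 1*(-54) = -22508 + 54 = -22454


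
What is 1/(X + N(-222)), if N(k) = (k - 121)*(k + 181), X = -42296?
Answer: -1/28233 ≈ -3.5420e-5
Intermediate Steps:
N(k) = (-121 + k)*(181 + k)
1/(X + N(-222)) = 1/(-42296 + (-21901 + (-222)² + 60*(-222))) = 1/(-42296 + (-21901 + 49284 - 13320)) = 1/(-42296 + 14063) = 1/(-28233) = -1/28233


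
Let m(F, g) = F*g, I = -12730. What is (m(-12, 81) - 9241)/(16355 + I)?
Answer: -10213/3625 ≈ -2.8174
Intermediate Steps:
(m(-12, 81) - 9241)/(16355 + I) = (-12*81 - 9241)/(16355 - 12730) = (-972 - 9241)/3625 = -10213*1/3625 = -10213/3625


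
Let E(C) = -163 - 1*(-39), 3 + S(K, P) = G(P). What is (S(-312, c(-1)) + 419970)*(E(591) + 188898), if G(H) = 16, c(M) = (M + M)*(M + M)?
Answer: 79281870842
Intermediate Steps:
c(M) = 4*M² (c(M) = (2*M)*(2*M) = 4*M²)
S(K, P) = 13 (S(K, P) = -3 + 16 = 13)
E(C) = -124 (E(C) = -163 + 39 = -124)
(S(-312, c(-1)) + 419970)*(E(591) + 188898) = (13 + 419970)*(-124 + 188898) = 419983*188774 = 79281870842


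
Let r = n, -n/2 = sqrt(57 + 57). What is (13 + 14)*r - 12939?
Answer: -12939 - 54*sqrt(114) ≈ -13516.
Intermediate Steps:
n = -2*sqrt(114) (n = -2*sqrt(57 + 57) = -2*sqrt(114) ≈ -21.354)
r = -2*sqrt(114) ≈ -21.354
(13 + 14)*r - 12939 = (13 + 14)*(-2*sqrt(114)) - 12939 = 27*(-2*sqrt(114)) - 12939 = -54*sqrt(114) - 12939 = -12939 - 54*sqrt(114)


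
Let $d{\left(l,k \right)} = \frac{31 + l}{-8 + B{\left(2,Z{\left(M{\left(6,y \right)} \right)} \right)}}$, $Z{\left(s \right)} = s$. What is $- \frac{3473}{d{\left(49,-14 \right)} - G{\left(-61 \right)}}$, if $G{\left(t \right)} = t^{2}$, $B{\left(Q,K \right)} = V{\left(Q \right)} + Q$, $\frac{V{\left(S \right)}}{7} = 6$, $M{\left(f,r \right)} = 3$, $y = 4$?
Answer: $\frac{31257}{33469} \approx 0.93391$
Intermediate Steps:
$V{\left(S \right)} = 42$ ($V{\left(S \right)} = 7 \cdot 6 = 42$)
$B{\left(Q,K \right)} = 42 + Q$
$d{\left(l,k \right)} = \frac{31}{36} + \frac{l}{36}$ ($d{\left(l,k \right)} = \frac{31 + l}{-8 + \left(42 + 2\right)} = \frac{31 + l}{-8 + 44} = \frac{31 + l}{36} = \left(31 + l\right) \frac{1}{36} = \frac{31}{36} + \frac{l}{36}$)
$- \frac{3473}{d{\left(49,-14 \right)} - G{\left(-61 \right)}} = - \frac{3473}{\left(\frac{31}{36} + \frac{1}{36} \cdot 49\right) - \left(-61\right)^{2}} = - \frac{3473}{\left(\frac{31}{36} + \frac{49}{36}\right) - 3721} = - \frac{3473}{\frac{20}{9} - 3721} = - \frac{3473}{- \frac{33469}{9}} = \left(-3473\right) \left(- \frac{9}{33469}\right) = \frac{31257}{33469}$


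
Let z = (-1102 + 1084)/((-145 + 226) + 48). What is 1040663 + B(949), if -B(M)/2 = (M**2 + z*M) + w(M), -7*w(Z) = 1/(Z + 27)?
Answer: -111675151181/146888 ≈ -7.6027e+5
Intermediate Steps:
w(Z) = -1/(7*(27 + Z)) (w(Z) = -1/(7*(Z + 27)) = -1/(7*(27 + Z)))
z = -6/43 (z = -18/(81 + 48) = -18/129 = -18*1/129 = -6/43 ≈ -0.13953)
B(M) = -2*M**2 + 2/(189 + 7*M) + 12*M/43 (B(M) = -2*((M**2 - 6*M/43) - 1/(189 + 7*M)) = -2*(M**2 - 1/(189 + 7*M) - 6*M/43) = -2*M**2 + 2/(189 + 7*M) + 12*M/43)
1040663 + B(949) = 1040663 + 2*(43 + 7*949*(6 - 43*949)*(27 + 949))/(301*(27 + 949)) = 1040663 + (2/301)*(43 + 7*949*(6 - 40807)*976)/976 = 1040663 + (2/301)*(1/976)*(43 + 7*949*(-40801)*976) = 1040663 + (2/301)*(1/976)*(43 - 264536057968) = 1040663 + (2/301)*(1/976)*(-264536057925) = 1040663 - 264536057925/146888 = -111675151181/146888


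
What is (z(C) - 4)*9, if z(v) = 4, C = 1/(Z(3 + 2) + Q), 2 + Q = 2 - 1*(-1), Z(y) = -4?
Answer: 0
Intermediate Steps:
Q = 1 (Q = -2 + (2 - 1*(-1)) = -2 + (2 + 1) = -2 + 3 = 1)
C = -⅓ (C = 1/(-4 + 1) = 1/(-3) = -⅓ ≈ -0.33333)
(z(C) - 4)*9 = (4 - 4)*9 = 0*9 = 0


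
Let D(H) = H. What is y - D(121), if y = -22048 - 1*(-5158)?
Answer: -17011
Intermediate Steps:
y = -16890 (y = -22048 + 5158 = -16890)
y - D(121) = -16890 - 1*121 = -16890 - 121 = -17011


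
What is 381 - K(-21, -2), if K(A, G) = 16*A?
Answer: 717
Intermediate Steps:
381 - K(-21, -2) = 381 - 16*(-21) = 381 - 1*(-336) = 381 + 336 = 717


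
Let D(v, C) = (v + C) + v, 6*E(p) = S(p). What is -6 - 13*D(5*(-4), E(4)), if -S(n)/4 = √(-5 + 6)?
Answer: 1568/3 ≈ 522.67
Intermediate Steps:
S(n) = -4 (S(n) = -4*√(-5 + 6) = -4*√1 = -4*1 = -4)
E(p) = -⅔ (E(p) = (⅙)*(-4) = -⅔)
D(v, C) = C + 2*v (D(v, C) = (C + v) + v = C + 2*v)
-6 - 13*D(5*(-4), E(4)) = -6 - 13*(-⅔ + 2*(5*(-4))) = -6 - 13*(-⅔ + 2*(-20)) = -6 - 13*(-⅔ - 40) = -6 - 13*(-122/3) = -6 + 1586/3 = 1568/3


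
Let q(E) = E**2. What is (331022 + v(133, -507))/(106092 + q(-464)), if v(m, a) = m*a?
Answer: 263591/321388 ≈ 0.82016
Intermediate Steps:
v(m, a) = a*m
(331022 + v(133, -507))/(106092 + q(-464)) = (331022 - 507*133)/(106092 + (-464)**2) = (331022 - 67431)/(106092 + 215296) = 263591/321388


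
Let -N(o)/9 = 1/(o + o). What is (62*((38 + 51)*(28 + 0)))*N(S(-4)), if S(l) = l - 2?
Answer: 115878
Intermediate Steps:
S(l) = -2 + l
N(o) = -9/(2*o) (N(o) = -9/(o + o) = -9*1/(2*o) = -9/(2*o))
(62*((38 + 51)*(28 + 0)))*N(S(-4)) = (62*((38 + 51)*(28 + 0)))*(-9/(2*(-2 - 4))) = (62*(89*28))*(-9/2/(-6)) = (62*2492)*(-9/2*(-⅙)) = 154504*(¾) = 115878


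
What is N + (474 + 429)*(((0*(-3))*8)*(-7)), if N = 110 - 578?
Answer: -468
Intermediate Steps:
N = -468
N + (474 + 429)*(((0*(-3))*8)*(-7)) = -468 + (474 + 429)*(((0*(-3))*8)*(-7)) = -468 + 903*((0*8)*(-7)) = -468 + 903*(0*(-7)) = -468 + 903*0 = -468 + 0 = -468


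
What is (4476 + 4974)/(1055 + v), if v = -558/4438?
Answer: 10484775/1170383 ≈ 8.9584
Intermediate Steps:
v = -279/2219 (v = -558*1/4438 = -279/2219 ≈ -0.12573)
(4476 + 4974)/(1055 + v) = (4476 + 4974)/(1055 - 279/2219) = 9450/(2340766/2219) = 9450*(2219/2340766) = 10484775/1170383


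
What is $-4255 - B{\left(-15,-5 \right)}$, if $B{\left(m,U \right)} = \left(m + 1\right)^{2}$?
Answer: $-4451$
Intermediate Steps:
$B{\left(m,U \right)} = \left(1 + m\right)^{2}$
$-4255 - B{\left(-15,-5 \right)} = -4255 - \left(1 - 15\right)^{2} = -4255 - \left(-14\right)^{2} = -4255 - 196 = -4451$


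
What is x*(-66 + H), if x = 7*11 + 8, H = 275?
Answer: 17765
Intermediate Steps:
x = 85 (x = 77 + 8 = 85)
x*(-66 + H) = 85*(-66 + 275) = 85*209 = 17765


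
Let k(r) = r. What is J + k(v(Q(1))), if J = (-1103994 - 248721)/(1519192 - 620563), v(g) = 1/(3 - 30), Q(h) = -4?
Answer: -12473978/8087661 ≈ -1.5423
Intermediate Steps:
v(g) = -1/27 (v(g) = 1/(-27) = -1/27)
J = -450905/299543 (J = -1352715/898629 = -1352715*1/898629 = -450905/299543 ≈ -1.5053)
J + k(v(Q(1))) = -450905/299543 - 1/27 = -12473978/8087661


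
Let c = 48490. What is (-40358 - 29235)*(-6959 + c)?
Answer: -2890266883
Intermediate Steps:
(-40358 - 29235)*(-6959 + c) = (-40358 - 29235)*(-6959 + 48490) = -69593*41531 = -2890266883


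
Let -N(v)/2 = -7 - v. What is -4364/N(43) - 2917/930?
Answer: -217511/4650 ≈ -46.777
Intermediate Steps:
N(v) = 14 + 2*v (N(v) = -2*(-7 - v) = 14 + 2*v)
-4364/N(43) - 2917/930 = -4364/(14 + 2*43) - 2917/930 = -4364/(14 + 86) - 2917*1/930 = -4364/100 - 2917/930 = -4364*1/100 - 2917/930 = -1091/25 - 2917/930 = -217511/4650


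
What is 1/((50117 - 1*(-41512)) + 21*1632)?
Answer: 1/125901 ≈ 7.9428e-6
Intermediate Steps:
1/((50117 - 1*(-41512)) + 21*1632) = 1/((50117 + 41512) + 34272) = 1/(91629 + 34272) = 1/125901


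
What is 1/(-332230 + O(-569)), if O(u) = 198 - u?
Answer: -1/331463 ≈ -3.0169e-6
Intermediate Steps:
1/(-332230 + O(-569)) = 1/(-332230 + (198 - 1*(-569))) = 1/(-332230 + (198 + 569)) = 1/(-332230 + 767) = 1/(-331463) = -1/331463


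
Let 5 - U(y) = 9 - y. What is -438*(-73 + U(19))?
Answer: 25404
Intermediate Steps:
U(y) = -4 + y (U(y) = 5 - (9 - y) = 5 + (-9 + y) = -4 + y)
-438*(-73 + U(19)) = -438*(-73 + (-4 + 19)) = -438*(-73 + 15) = -438*(-58) = 25404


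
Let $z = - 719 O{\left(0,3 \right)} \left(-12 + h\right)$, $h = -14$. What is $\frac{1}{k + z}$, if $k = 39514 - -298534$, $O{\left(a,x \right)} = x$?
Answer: $\frac{1}{394130} \approx 2.5372 \cdot 10^{-6}$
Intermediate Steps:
$k = 338048$ ($k = 39514 + 298534 = 338048$)
$z = 56082$ ($z = - 719 \cdot 3 \left(-12 - 14\right) = - 719 \cdot 3 \left(-26\right) = \left(-719\right) \left(-78\right) = 56082$)
$\frac{1}{k + z} = \frac{1}{338048 + 56082} = \frac{1}{394130}$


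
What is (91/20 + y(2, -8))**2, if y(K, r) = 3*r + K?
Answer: 121801/400 ≈ 304.50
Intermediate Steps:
y(K, r) = K + 3*r
(91/20 + y(2, -8))**2 = (91/20 + (2 + 3*(-8)))**2 = (91*(1/20) + (2 - 24))**2 = (91/20 - 22)**2 = (-349/20)**2 = 121801/400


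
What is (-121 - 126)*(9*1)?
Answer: -2223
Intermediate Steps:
(-121 - 126)*(9*1) = -247*9 = -2223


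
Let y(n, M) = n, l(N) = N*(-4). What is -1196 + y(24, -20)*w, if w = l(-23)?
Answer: 1012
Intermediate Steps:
l(N) = -4*N
w = 92 (w = -4*(-23) = 92)
-1196 + y(24, -20)*w = -1196 + 24*92 = -1196 + 2208 = 1012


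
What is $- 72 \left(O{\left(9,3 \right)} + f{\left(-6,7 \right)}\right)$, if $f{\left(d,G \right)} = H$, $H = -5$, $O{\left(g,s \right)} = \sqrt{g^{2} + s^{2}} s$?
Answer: $360 - 648 \sqrt{10} \approx -1689.2$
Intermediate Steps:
$O{\left(g,s \right)} = s \sqrt{g^{2} + s^{2}}$
$f{\left(d,G \right)} = -5$
$- 72 \left(O{\left(9,3 \right)} + f{\left(-6,7 \right)}\right) = - 72 \left(3 \sqrt{9^{2} + 3^{2}} - 5\right) = - 72 \left(3 \sqrt{81 + 9} - 5\right) = - 72 \left(3 \sqrt{90} - 5\right) = - 72 \left(3 \cdot 3 \sqrt{10} - 5\right) = - 72 \left(9 \sqrt{10} - 5\right) = - 72 \left(-5 + 9 \sqrt{10}\right) = 360 - 648 \sqrt{10}$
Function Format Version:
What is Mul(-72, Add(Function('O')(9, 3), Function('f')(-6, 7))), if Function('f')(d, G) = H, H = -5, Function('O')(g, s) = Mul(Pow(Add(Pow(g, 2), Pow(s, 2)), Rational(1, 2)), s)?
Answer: Add(360, Mul(-648, Pow(10, Rational(1, 2)))) ≈ -1689.2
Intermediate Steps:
Function('O')(g, s) = Mul(s, Pow(Add(Pow(g, 2), Pow(s, 2)), Rational(1, 2)))
Function('f')(d, G) = -5
Mul(-72, Add(Function('O')(9, 3), Function('f')(-6, 7))) = Mul(-72, Add(Mul(3, Pow(Add(Pow(9, 2), Pow(3, 2)), Rational(1, 2))), -5)) = Mul(-72, Add(Mul(3, Pow(Add(81, 9), Rational(1, 2))), -5)) = Mul(-72, Add(Mul(3, Pow(90, Rational(1, 2))), -5)) = Mul(-72, Add(Mul(3, Mul(3, Pow(10, Rational(1, 2)))), -5)) = Mul(-72, Add(Mul(9, Pow(10, Rational(1, 2))), -5)) = Mul(-72, Add(-5, Mul(9, Pow(10, Rational(1, 2))))) = Add(360, Mul(-648, Pow(10, Rational(1, 2))))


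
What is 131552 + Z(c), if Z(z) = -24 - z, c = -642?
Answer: 132170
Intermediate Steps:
131552 + Z(c) = 131552 + (-24 - 1*(-642)) = 131552 + (-24 + 642) = 131552 + 618 = 132170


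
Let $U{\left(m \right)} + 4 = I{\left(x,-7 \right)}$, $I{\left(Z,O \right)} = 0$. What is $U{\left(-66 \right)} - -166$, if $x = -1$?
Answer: $162$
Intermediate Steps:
$U{\left(m \right)} = -4$ ($U{\left(m \right)} = -4 + 0 = -4$)
$U{\left(-66 \right)} - -166 = -4 - -166 = -4 + 166 = 162$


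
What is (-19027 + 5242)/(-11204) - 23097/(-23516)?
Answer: 36434178/16467079 ≈ 2.2125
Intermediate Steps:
(-19027 + 5242)/(-11204) - 23097/(-23516) = -13785*(-1/11204) - 23097*(-1/23516) = 13785/11204 + 23097/23516 = 36434178/16467079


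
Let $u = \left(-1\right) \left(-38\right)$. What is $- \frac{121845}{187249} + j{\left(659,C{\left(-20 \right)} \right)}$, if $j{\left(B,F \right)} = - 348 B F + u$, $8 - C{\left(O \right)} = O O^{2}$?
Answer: $- \frac{343881031851727}{187249} \approx -1.8365 \cdot 10^{9}$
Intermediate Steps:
$u = 38$
$C{\left(O \right)} = 8 - O^{3}$ ($C{\left(O \right)} = 8 - O O^{2} = 8 - O^{3}$)
$j{\left(B,F \right)} = 38 - 348 B F$ ($j{\left(B,F \right)} = - 348 B F + 38 = 38 - 348 B F$)
$- \frac{121845}{187249} + j{\left(659,C{\left(-20 \right)} \right)} = - \frac{121845}{187249} + \left(38 - 229332 \left(8 - \left(-20\right)^{3}\right)\right) = \left(-121845\right) \frac{1}{187249} + \left(38 - 229332 \left(8 - -8000\right)\right) = - \frac{121845}{187249} + \left(38 - 229332 \left(8 + 8000\right)\right) = - \frac{121845}{187249} + \left(38 - 229332 \cdot 8008\right) = - \frac{121845}{187249} + \left(38 - 1836490656\right) = - \frac{121845}{187249} - 1836490618 = - \frac{343881031851727}{187249}$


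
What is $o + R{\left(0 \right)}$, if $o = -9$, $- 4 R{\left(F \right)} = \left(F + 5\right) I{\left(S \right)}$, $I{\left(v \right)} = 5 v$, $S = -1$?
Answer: $- \frac{11}{4} \approx -2.75$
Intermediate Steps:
$R{\left(F \right)} = \frac{25}{4} + \frac{5 F}{4}$ ($R{\left(F \right)} = - \frac{\left(F + 5\right) 5 \left(-1\right)}{4} = - \frac{\left(5 + F\right) \left(-5\right)}{4} = - \frac{-25 - 5 F}{4} = \frac{25}{4} + \frac{5 F}{4}$)
$o + R{\left(0 \right)} = -9 + \left(\frac{25}{4} + \frac{5}{4} \cdot 0\right) = -9 + \left(\frac{25}{4} + 0\right) = -9 + \frac{25}{4} = - \frac{11}{4}$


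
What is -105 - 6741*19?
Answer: -128184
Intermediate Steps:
-105 - 6741*19 = -105 - 321*399 = -105 - 128079 = -128184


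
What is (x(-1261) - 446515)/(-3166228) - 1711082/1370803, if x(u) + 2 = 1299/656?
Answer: -3152468096150617/2847220295751104 ≈ -1.1072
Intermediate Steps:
x(u) = -13/656 (x(u) = -2 + 1299/656 = -13/656)
(x(-1261) - 446515)/(-3166228) - 1711082/1370803 = (-13/656 - 446515)/(-3166228) - 1711082/1370803 = -292913853/656*(-1/3166228) - 1711082*1/1370803 = 292913853/2077045568 - 1711082/1370803 = -3152468096150617/2847220295751104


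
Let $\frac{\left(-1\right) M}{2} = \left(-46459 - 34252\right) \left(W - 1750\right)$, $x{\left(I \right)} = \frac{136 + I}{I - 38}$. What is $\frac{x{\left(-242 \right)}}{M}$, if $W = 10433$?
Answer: $\frac{53}{196227811640} \approx 2.7009 \cdot 10^{-10}$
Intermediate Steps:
$x{\left(I \right)} = \frac{136 + I}{-38 + I}$
$M = 1401627226$ ($M = - 2 \left(-46459 - 34252\right) \left(10433 - 1750\right) = - 2 \left(\left(-80711\right) 8683\right) = \left(-2\right) \left(-700813613\right) = 1401627226$)
$\frac{x{\left(-242 \right)}}{M} = \frac{\frac{1}{-38 - 242} \left(136 - 242\right)}{1401627226} = \frac{1}{-280} \left(-106\right) \frac{1}{1401627226} = \left(- \frac{1}{280}\right) \left(-106\right) \frac{1}{1401627226} = \frac{53}{140} \cdot \frac{1}{1401627226} = \frac{53}{196227811640}$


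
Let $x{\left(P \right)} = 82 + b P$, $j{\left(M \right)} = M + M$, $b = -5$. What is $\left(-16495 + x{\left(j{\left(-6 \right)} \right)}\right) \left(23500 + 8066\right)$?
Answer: $-516198798$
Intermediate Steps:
$j{\left(M \right)} = 2 M$
$x{\left(P \right)} = 82 - 5 P$
$\left(-16495 + x{\left(j{\left(-6 \right)} \right)}\right) \left(23500 + 8066\right) = \left(-16495 + \left(82 - 5 \cdot 2 \left(-6\right)\right)\right) \left(23500 + 8066\right) = \left(-16495 + \left(82 - -60\right)\right) 31566 = \left(-16495 + \left(82 + 60\right)\right) 31566 = \left(-16495 + 142\right) 31566 = \left(-16353\right) 31566 = -516198798$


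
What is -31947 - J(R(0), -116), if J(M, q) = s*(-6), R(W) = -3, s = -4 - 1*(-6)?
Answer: -31935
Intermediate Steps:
s = 2 (s = -4 + 6 = 2)
J(M, q) = -12 (J(M, q) = 2*(-6) = -12)
-31947 - J(R(0), -116) = -31947 - 1*(-12) = -31947 + 12 = -31935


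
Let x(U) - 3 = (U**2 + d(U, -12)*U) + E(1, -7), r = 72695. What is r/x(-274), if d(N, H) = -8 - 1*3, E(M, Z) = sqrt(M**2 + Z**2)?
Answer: 810995805/871216657 - 51925*sqrt(2)/871216657 ≈ 0.93079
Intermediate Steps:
d(N, H) = -11 (d(N, H) = -8 - 3 = -11)
x(U) = 3 + U**2 - 11*U + 5*sqrt(2) (x(U) = 3 + ((U**2 - 11*U) + sqrt(1**2 + (-7)**2)) = 3 + ((U**2 - 11*U) + sqrt(1 + 49)) = 3 + ((U**2 - 11*U) + sqrt(50)) = 3 + ((U**2 - 11*U) + 5*sqrt(2)) = 3 + (U**2 - 11*U + 5*sqrt(2)) = 3 + U**2 - 11*U + 5*sqrt(2))
r/x(-274) = 72695/(3 + (-274)**2 - 11*(-274) + 5*sqrt(2)) = 72695/(3 + 75076 + 3014 + 5*sqrt(2)) = 72695/(78093 + 5*sqrt(2))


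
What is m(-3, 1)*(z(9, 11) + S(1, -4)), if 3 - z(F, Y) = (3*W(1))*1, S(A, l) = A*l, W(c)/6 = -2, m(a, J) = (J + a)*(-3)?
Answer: 210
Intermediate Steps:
m(a, J) = -3*J - 3*a
W(c) = -12 (W(c) = 6*(-2) = -12)
z(F, Y) = 39 (z(F, Y) = 3 - 3*(-12) = 3 - (-36) = 3 - 1*(-36) = 3 + 36 = 39)
m(-3, 1)*(z(9, 11) + S(1, -4)) = (-3*1 - 3*(-3))*(39 + 1*(-4)) = (-3 + 9)*(39 - 4) = 6*35 = 210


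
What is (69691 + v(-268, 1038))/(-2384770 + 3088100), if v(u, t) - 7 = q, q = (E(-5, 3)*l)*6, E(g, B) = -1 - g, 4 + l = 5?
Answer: 34861/351665 ≈ 0.099131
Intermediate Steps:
l = 1 (l = -4 + 5 = 1)
q = 24 (q = ((-1 - 1*(-5))*1)*6 = ((-1 + 5)*1)*6 = (4*1)*6 = 4*6 = 24)
v(u, t) = 31 (v(u, t) = 7 + 24 = 31)
(69691 + v(-268, 1038))/(-2384770 + 3088100) = (69691 + 31)/(-2384770 + 3088100) = 69722/703330 = 69722*(1/703330) = 34861/351665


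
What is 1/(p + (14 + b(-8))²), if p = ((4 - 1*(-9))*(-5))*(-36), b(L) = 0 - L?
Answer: 1/2824 ≈ 0.00035411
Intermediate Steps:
b(L) = -L
p = 2340 (p = ((4 + 9)*(-5))*(-36) = (13*(-5))*(-36) = -65*(-36) = 2340)
1/(p + (14 + b(-8))²) = 1/(2340 + (14 - 1*(-8))²) = 1/(2340 + (14 + 8)²) = 1/(2340 + 22²) = 1/(2340 + 484) = 1/2824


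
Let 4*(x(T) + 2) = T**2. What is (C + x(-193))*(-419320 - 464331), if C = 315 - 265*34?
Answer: -2174665111/4 ≈ -5.4367e+8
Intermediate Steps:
x(T) = -2 + T**2/4
C = -8695 (C = 315 - 9010 = -8695)
(C + x(-193))*(-419320 - 464331) = (-8695 + (-2 + (1/4)*(-193)**2))*(-419320 - 464331) = (-8695 + (-2 + (1/4)*37249))*(-883651) = (-8695 + (-2 + 37249/4))*(-883651) = (-8695 + 37241/4)*(-883651) = (2461/4)*(-883651) = -2174665111/4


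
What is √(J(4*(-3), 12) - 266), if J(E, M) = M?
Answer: I*√254 ≈ 15.937*I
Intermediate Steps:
√(J(4*(-3), 12) - 266) = √(12 - 266) = √(-254) = I*√254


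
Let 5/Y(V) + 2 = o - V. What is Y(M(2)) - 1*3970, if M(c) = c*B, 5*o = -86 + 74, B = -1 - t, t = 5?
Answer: -150835/38 ≈ -3969.3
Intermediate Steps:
B = -6 (B = -1 - 1*5 = -1 - 5 = -6)
o = -12/5 (o = (-86 + 74)/5 = (⅕)*(-12) = -12/5 ≈ -2.4000)
M(c) = -6*c (M(c) = c*(-6) = -6*c)
Y(V) = 5/(-22/5 - V) (Y(V) = 5/(-2 + (-12/5 - V)) = 5/(-22/5 - V))
Y(M(2)) - 1*3970 = -25/(22 + 5*(-6*2)) - 1*3970 = -25/(22 + 5*(-12)) - 3970 = -25/(22 - 60) - 3970 = -25/(-38) - 3970 = -25*(-1/38) - 3970 = 25/38 - 3970 = -150835/38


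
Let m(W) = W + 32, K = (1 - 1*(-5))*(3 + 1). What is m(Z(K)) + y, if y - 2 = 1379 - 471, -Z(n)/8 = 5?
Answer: 902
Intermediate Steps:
K = 24 (K = (1 + 5)*4 = 6*4 = 24)
Z(n) = -40 (Z(n) = -8*5 = -40)
m(W) = 32 + W
y = 910 (y = 2 + (1379 - 471) = 2 + 908 = 910)
m(Z(K)) + y = (32 - 40) + 910 = -8 + 910 = 902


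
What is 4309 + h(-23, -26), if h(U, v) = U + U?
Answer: 4263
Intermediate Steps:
h(U, v) = 2*U
4309 + h(-23, -26) = 4309 + 2*(-23) = 4309 - 46 = 4263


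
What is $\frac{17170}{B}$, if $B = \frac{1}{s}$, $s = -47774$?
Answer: $-820279580$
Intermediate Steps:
$B = - \frac{1}{47774}$ ($B = \frac{1}{-47774} = - \frac{1}{47774} \approx -2.0932 \cdot 10^{-5}$)
$\frac{17170}{B} = \frac{17170}{- \frac{1}{47774}} = 17170 \left(-47774\right) = -820279580$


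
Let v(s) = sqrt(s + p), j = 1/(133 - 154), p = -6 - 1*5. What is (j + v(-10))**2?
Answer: (1 - 21*I*sqrt(21))**2/441 ≈ -20.998 - 0.43644*I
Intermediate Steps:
p = -11 (p = -6 - 5 = -11)
j = -1/21 (j = 1/(-21) = -1/21 ≈ -0.047619)
v(s) = sqrt(-11 + s) (v(s) = sqrt(s - 11) = sqrt(-11 + s))
(j + v(-10))**2 = (-1/21 + sqrt(-11 - 10))**2 = (-1/21 + sqrt(-21))**2 = (-1/21 + I*sqrt(21))**2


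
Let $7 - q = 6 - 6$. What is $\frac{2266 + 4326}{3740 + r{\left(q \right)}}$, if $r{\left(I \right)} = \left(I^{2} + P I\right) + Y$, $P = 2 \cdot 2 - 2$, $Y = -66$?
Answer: $\frac{6592}{3737} \approx 1.764$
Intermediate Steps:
$P = 2$ ($P = 4 - 2 = 2$)
$q = 7$ ($q = 7 - \left(6 - 6\right) = 7 - 0 = 7 + 0 = 7$)
$r{\left(I \right)} = -66 + I^{2} + 2 I$ ($r{\left(I \right)} = \left(I^{2} + 2 I\right) - 66 = -66 + I^{2} + 2 I$)
$\frac{2266 + 4326}{3740 + r{\left(q \right)}} = \frac{2266 + 4326}{3740 + \left(-66 + 7^{2} + 2 \cdot 7\right)} = \frac{6592}{3740 + \left(-66 + 49 + 14\right)} = \frac{6592}{3740 - 3} = \frac{6592}{3737}$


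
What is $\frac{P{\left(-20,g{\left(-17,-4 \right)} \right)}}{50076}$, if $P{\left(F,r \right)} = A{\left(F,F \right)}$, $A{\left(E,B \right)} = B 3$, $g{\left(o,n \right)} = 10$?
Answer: $- \frac{5}{4173} \approx -0.0011982$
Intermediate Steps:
$A{\left(E,B \right)} = 3 B$
$P{\left(F,r \right)} = 3 F$
$\frac{P{\left(-20,g{\left(-17,-4 \right)} \right)}}{50076} = \frac{3 \left(-20\right)}{50076} = \left(-60\right) \frac{1}{50076} = - \frac{5}{4173}$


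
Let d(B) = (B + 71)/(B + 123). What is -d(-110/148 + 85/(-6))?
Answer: -3113/5999 ≈ -0.51892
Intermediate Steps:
d(B) = (71 + B)/(123 + B)
-d(-110/148 + 85/(-6)) = -(71 + (-110/148 + 85/(-6)))/(123 + (-110/148 + 85/(-6))) = -(71 + (-110*1/148 + 85*(-1/6)))/(123 + (-110*1/148 + 85*(-1/6))) = -(71 + (-55/74 - 85/6))/(123 + (-55/74 - 85/6)) = -(71 - 1655/111)/(123 - 1655/111) = -6226/(11998/111*111) = -111*6226/(11998*111) = -1*3113/5999 = -3113/5999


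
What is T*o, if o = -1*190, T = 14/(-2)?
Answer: 1330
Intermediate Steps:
T = -7 (T = 14*(-1/2) = -7)
o = -190
T*o = -7*(-190) = 1330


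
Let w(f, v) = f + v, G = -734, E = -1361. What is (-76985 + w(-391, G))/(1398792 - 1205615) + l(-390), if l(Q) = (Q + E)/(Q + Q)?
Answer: 277327127/150678060 ≈ 1.8405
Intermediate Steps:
l(Q) = (-1361 + Q)/(2*Q) (l(Q) = (Q - 1361)/(Q + Q) = (-1361 + Q)/((2*Q)) = (-1361 + Q)*(1/(2*Q)) = (-1361 + Q)/(2*Q))
(-76985 + w(-391, G))/(1398792 - 1205615) + l(-390) = (-76985 + (-391 - 734))/(1398792 - 1205615) + (½)*(-1361 - 390)/(-390) = (-76985 - 1125)/193177 + (½)*(-1/390)*(-1751) = -78110*1/193177 + 1751/780 = -78110/193177 + 1751/780 = 277327127/150678060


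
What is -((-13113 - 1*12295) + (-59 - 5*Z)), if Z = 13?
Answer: 25532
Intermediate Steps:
-((-13113 - 1*12295) + (-59 - 5*Z)) = -((-13113 - 1*12295) + (-59 - 5*13)) = -((-13113 - 12295) + (-59 - 65)) = -(-25408 - 124) = -1*(-25532) = 25532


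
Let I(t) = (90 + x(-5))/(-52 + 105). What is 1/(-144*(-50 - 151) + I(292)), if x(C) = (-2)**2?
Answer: 53/1534126 ≈ 3.4547e-5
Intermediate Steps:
x(C) = 4
I(t) = 94/53 (I(t) = (90 + 4)/(-52 + 105) = 94/53)
1/(-144*(-50 - 151) + I(292)) = 1/(-144*(-50 - 151) + 94/53) = 1/(-144*(-201) + 94/53) = 1/(28944 + 94/53) = 1/(1534126/53) = 53/1534126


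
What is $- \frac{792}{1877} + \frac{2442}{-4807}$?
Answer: $- \frac{762798}{820249} \approx -0.92996$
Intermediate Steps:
$- \frac{792}{1877} + \frac{2442}{-4807} = \left(-792\right) \frac{1}{1877} + 2442 \left(- \frac{1}{4807}\right) = - \frac{792}{1877} - \frac{222}{437} = - \frac{762798}{820249}$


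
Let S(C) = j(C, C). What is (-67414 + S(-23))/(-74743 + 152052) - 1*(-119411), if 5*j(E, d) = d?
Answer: 46157387902/386545 ≈ 1.1941e+5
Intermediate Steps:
j(E, d) = d/5
S(C) = C/5
(-67414 + S(-23))/(-74743 + 152052) - 1*(-119411) = (-67414 + (⅕)*(-23))/(-74743 + 152052) - 1*(-119411) = (-67414 - 23/5)/77309 + 119411 = -337093/5*1/77309 + 119411 = -337093/386545 + 119411 = 46157387902/386545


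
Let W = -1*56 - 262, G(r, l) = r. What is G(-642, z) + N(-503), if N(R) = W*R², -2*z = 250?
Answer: -80457504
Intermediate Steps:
z = -125 (z = -½*250 = -125)
W = -318 (W = -56 - 262 = -318)
N(R) = -318*R²
G(-642, z) + N(-503) = -642 - 318*(-503)² = -642 - 318*253009 = -642 - 80456862 = -80457504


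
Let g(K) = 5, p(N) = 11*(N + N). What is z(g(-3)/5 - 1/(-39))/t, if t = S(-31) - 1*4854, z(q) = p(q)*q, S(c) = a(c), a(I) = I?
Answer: -7040/1486017 ≈ -0.0047375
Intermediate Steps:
p(N) = 22*N (p(N) = 11*(2*N) = 22*N)
S(c) = c
z(q) = 22*q**2 (z(q) = (22*q)*q = 22*q**2)
t = -4885 (t = -31 - 1*4854 = -31 - 4854 = -4885)
z(g(-3)/5 - 1/(-39))/t = (22*(5/5 - 1/(-39))**2)/(-4885) = (22*(5*(1/5) - 1*(-1/39))**2)*(-1/4885) = (22*(1 + 1/39)**2)*(-1/4885) = (22*(40/39)**2)*(-1/4885) = (22*(1600/1521))*(-1/4885) = (35200/1521)*(-1/4885) = -7040/1486017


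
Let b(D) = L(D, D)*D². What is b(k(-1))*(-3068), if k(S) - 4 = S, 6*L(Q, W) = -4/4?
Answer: 4602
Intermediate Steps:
L(Q, W) = -⅙ (L(Q, W) = (-4/4)/6 = (-4*¼)/6 = (⅙)*(-1) = -⅙)
k(S) = 4 + S
b(D) = -D²/6
b(k(-1))*(-3068) = -(4 - 1)²/6*(-3068) = -⅙*3²*(-3068) = -⅙*9*(-3068) = -3/2*(-3068) = 4602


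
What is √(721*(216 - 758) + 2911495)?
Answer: √2520713 ≈ 1587.7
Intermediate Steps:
√(721*(216 - 758) + 2911495) = √(721*(-542) + 2911495) = √(-390782 + 2911495) = √2520713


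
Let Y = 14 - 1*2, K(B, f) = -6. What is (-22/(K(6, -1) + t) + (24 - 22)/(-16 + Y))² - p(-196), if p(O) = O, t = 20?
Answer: 39257/196 ≈ 200.29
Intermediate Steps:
Y = 12 (Y = 14 - 2 = 12)
(-22/(K(6, -1) + t) + (24 - 22)/(-16 + Y))² - p(-196) = (-22/(-6 + 20) + (24 - 22)/(-16 + 12))² - 1*(-196) = (-22/14 + 2/(-4))² + 196 = (-22*1/14 + 2*(-¼))² + 196 = (-11/7 - ½)² + 196 = (-29/14)² + 196 = 841/196 + 196 = 39257/196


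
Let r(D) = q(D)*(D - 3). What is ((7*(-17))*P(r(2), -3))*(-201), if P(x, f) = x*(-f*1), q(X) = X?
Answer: -143514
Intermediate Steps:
r(D) = D*(-3 + D) (r(D) = D*(D - 3) = D*(-3 + D))
P(x, f) = -f*x (P(x, f) = x*(-f) = -f*x)
((7*(-17))*P(r(2), -3))*(-201) = ((7*(-17))*(-1*(-3)*2*(-3 + 2)))*(-201) = -(-119)*(-3)*2*(-1)*(-201) = -(-119)*(-3)*(-2)*(-201) = -119*(-6)*(-201) = 714*(-201) = -143514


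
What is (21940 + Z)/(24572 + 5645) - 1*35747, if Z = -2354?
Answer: -1080147513/30217 ≈ -35746.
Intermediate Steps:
(21940 + Z)/(24572 + 5645) - 1*35747 = (21940 - 2354)/(24572 + 5645) - 1*35747 = 19586/30217 - 35747 = -1080147513/30217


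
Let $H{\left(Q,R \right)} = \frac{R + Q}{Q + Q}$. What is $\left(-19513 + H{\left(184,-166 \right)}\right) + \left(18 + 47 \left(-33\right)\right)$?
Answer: $- \frac{3872455}{184} \approx -21046.0$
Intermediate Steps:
$H{\left(Q,R \right)} = \frac{Q + R}{2 Q}$
$\left(-19513 + H{\left(184,-166 \right)}\right) + \left(18 + 47 \left(-33\right)\right) = \left(-19513 + \frac{184 - 166}{2 \cdot 184}\right) + \left(18 + 47 \left(-33\right)\right) = \left(-19513 + \frac{1}{2} \cdot \frac{1}{184} \cdot 18\right) + \left(18 - 1551\right) = \left(-19513 + \frac{9}{184}\right) - 1533 = - \frac{3590383}{184} - 1533 = - \frac{3872455}{184}$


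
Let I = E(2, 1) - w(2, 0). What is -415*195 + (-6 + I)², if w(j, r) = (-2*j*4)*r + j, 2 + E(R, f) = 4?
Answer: -80889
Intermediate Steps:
E(R, f) = 2 (E(R, f) = -2 + 4 = 2)
w(j, r) = j - 8*j*r (w(j, r) = (-8*j)*r + j = -8*j*r + j = j - 8*j*r)
I = 0 (I = 2 - 2*(1 - 8*0) = 2 - 2*(1 + 0) = 2 - 2 = 0)
-415*195 + (-6 + I)² = -415*195 + (-6 + 0)² = -80925 + (-6)² = -80925 + 36 = -80889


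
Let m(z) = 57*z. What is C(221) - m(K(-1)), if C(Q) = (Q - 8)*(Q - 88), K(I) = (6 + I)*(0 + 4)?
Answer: 27189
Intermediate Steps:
K(I) = 24 + 4*I (K(I) = (6 + I)*4 = 24 + 4*I)
C(Q) = (-88 + Q)*(-8 + Q) (C(Q) = (-8 + Q)*(-88 + Q) = (-88 + Q)*(-8 + Q))
C(221) - m(K(-1)) = (704 + 221**2 - 96*221) - 57*(24 + 4*(-1)) = (704 + 48841 - 21216) - 57*(24 - 4) = 28329 - 57*20 = 28329 - 1*1140 = 28329 - 1140 = 27189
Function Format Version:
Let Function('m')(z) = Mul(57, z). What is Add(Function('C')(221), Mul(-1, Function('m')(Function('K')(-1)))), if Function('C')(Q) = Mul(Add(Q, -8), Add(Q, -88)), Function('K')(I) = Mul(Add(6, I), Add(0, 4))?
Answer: 27189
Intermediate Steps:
Function('K')(I) = Add(24, Mul(4, I)) (Function('K')(I) = Mul(Add(6, I), 4) = Add(24, Mul(4, I)))
Function('C')(Q) = Mul(Add(-88, Q), Add(-8, Q)) (Function('C')(Q) = Mul(Add(-8, Q), Add(-88, Q)) = Mul(Add(-88, Q), Add(-8, Q)))
Add(Function('C')(221), Mul(-1, Function('m')(Function('K')(-1)))) = Add(Add(704, Pow(221, 2), Mul(-96, 221)), Mul(-1, Mul(57, Add(24, Mul(4, -1))))) = Add(Add(704, 48841, -21216), Mul(-1, Mul(57, Add(24, -4)))) = Add(28329, Mul(-1, Mul(57, 20))) = Add(28329, Mul(-1, 1140)) = Add(28329, -1140) = 27189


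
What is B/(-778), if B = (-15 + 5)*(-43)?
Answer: -215/389 ≈ -0.55270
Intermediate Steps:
B = 430 (B = -10*(-43) = 430)
B/(-778) = 430/(-778) = 430*(-1/778) = -215/389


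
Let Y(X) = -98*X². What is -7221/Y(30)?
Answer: 2407/29400 ≈ 0.081871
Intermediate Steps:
-7221/Y(30) = -7221/((-98*30²)) = -7221/((-98*900)) = -7221/(-88200) = -7221*(-1/88200) = 2407/29400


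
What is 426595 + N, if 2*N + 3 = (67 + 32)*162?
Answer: 869225/2 ≈ 4.3461e+5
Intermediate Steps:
N = 16035/2 (N = -3/2 + ((67 + 32)*162)/2 = -3/2 + (99*162)/2 = -3/2 + (½)*16038 = -3/2 + 8019 = 16035/2 ≈ 8017.5)
426595 + N = 426595 + 16035/2 = 869225/2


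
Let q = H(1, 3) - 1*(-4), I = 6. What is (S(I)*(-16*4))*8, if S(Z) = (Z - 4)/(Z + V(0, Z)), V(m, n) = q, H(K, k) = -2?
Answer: -128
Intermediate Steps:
q = 2 (q = -2 - 1*(-4) = -2 + 4 = 2)
V(m, n) = 2
S(Z) = (-4 + Z)/(2 + Z) (S(Z) = (Z - 4)/(Z + 2) = (-4 + Z)/(2 + Z))
(S(I)*(-16*4))*8 = (((-4 + 6)/(2 + 6))*(-16*4))*8 = ((2/8)*(-4*16))*8 = (((⅛)*2)*(-64))*8 = ((¼)*(-64))*8 = -16*8 = -128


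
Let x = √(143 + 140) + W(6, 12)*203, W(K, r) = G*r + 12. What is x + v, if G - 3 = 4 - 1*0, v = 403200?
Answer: 422688 + √283 ≈ 4.2271e+5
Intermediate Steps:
G = 7 (G = 3 + (4 - 1*0) = 3 + (4 + 0) = 3 + 4 = 7)
W(K, r) = 12 + 7*r (W(K, r) = 7*r + 12 = 12 + 7*r)
x = 19488 + √283 (x = √(143 + 140) + (12 + 7*12)*203 = √283 + (12 + 84)*203 = √283 + 96*203 = √283 + 19488 = 19488 + √283 ≈ 19505.)
x + v = (19488 + √283) + 403200 = 422688 + √283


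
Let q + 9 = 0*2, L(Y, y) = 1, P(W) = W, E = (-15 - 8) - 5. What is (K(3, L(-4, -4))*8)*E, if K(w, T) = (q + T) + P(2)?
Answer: 1344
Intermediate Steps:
E = -28 (E = -23 - 5 = -28)
q = -9 (q = -9 + 0*2 = -9 + 0 = -9)
K(w, T) = -7 + T (K(w, T) = (-9 + T) + 2 = -7 + T)
(K(3, L(-4, -4))*8)*E = ((-7 + 1)*8)*(-28) = -6*8*(-28) = -48*(-28) = 1344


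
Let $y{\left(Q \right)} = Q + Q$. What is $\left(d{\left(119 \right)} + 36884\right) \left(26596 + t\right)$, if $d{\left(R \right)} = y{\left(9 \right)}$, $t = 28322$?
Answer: $2026584036$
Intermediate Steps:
$y{\left(Q \right)} = 2 Q$
$d{\left(R \right)} = 18$ ($d{\left(R \right)} = 2 \cdot 9 = 18$)
$\left(d{\left(119 \right)} + 36884\right) \left(26596 + t\right) = \left(18 + 36884\right) \left(26596 + 28322\right) = 36902 \cdot 54918 = 2026584036$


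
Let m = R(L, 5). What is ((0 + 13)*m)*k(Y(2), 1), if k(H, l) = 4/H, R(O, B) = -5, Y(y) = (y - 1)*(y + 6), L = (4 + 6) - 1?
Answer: -65/2 ≈ -32.500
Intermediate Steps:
L = 9 (L = 10 - 1 = 9)
Y(y) = (-1 + y)*(6 + y)
m = -5
((0 + 13)*m)*k(Y(2), 1) = ((0 + 13)*(-5))*(4/(-6 + 2² + 5*2)) = (13*(-5))*(4/(-6 + 4 + 10)) = -260/8 = -65*½ = -65/2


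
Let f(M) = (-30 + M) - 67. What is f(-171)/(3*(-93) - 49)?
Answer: 67/82 ≈ 0.81707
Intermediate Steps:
f(M) = -97 + M
f(-171)/(3*(-93) - 49) = (-97 - 171)/(3*(-93) - 49) = -268/(-279 - 49) = -268/(-328) = -268*(-1/328) = 67/82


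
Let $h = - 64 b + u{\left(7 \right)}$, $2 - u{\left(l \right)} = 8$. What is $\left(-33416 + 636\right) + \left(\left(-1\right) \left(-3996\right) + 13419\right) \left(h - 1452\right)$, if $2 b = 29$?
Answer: $-41584970$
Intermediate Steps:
$b = \frac{29}{2}$ ($b = \frac{1}{2} \cdot 29 = \frac{29}{2} \approx 14.5$)
$u{\left(l \right)} = -6$ ($u{\left(l \right)} = 2 - 8 = -6$)
$h = -934$ ($h = \left(-64\right) \frac{29}{2} - 6 = -928 - 6 = -934$)
$\left(-33416 + 636\right) + \left(\left(-1\right) \left(-3996\right) + 13419\right) \left(h - 1452\right) = \left(-33416 + 636\right) + \left(\left(-1\right) \left(-3996\right) + 13419\right) \left(-934 - 1452\right) = -32780 + \left(3996 + 13419\right) \left(-2386\right) = -32780 + 17415 \left(-2386\right) = -32780 - 41552190 = -41584970$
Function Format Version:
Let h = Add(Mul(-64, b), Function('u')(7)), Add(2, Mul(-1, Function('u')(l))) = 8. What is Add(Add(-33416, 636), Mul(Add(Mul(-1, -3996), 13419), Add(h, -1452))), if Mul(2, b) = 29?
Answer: -41584970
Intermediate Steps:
b = Rational(29, 2) (b = Mul(Rational(1, 2), 29) = Rational(29, 2) ≈ 14.500)
Function('u')(l) = -6 (Function('u')(l) = Add(2, Mul(-1, 8)) = Add(2, -8) = -6)
h = -934 (h = Add(Mul(-64, Rational(29, 2)), -6) = Add(-928, -6) = -934)
Add(Add(-33416, 636), Mul(Add(Mul(-1, -3996), 13419), Add(h, -1452))) = Add(Add(-33416, 636), Mul(Add(Mul(-1, -3996), 13419), Add(-934, -1452))) = Add(-32780, Mul(Add(3996, 13419), -2386)) = Add(-32780, Mul(17415, -2386)) = Add(-32780, -41552190) = -41584970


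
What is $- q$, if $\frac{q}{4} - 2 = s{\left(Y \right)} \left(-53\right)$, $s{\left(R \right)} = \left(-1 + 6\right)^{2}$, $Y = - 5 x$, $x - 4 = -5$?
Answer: $5292$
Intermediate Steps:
$x = -1$ ($x = 4 - 5 = -1$)
$Y = 5$ ($Y = \left(-5\right) \left(-1\right) = 5$)
$s{\left(R \right)} = 25$ ($s{\left(R \right)} = 5^{2} = 25$)
$q = -5292$ ($q = 8 + 4 \cdot 25 \left(-53\right) = 8 + 4 \left(-1325\right) = 8 - 5300 = -5292$)
$- q = \left(-1\right) \left(-5292\right) = 5292$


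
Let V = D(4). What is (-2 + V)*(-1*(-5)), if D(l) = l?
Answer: 10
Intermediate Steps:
V = 4
(-2 + V)*(-1*(-5)) = (-2 + 4)*(-1*(-5)) = 2*5 = 10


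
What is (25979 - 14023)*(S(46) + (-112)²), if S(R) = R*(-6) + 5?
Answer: 146735988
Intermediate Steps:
S(R) = 5 - 6*R (S(R) = -6*R + 5 = 5 - 6*R)
(25979 - 14023)*(S(46) + (-112)²) = (25979 - 14023)*((5 - 6*46) + (-112)²) = 11956*((5 - 276) + 12544) = 11956*(-271 + 12544) = 11956*12273 = 146735988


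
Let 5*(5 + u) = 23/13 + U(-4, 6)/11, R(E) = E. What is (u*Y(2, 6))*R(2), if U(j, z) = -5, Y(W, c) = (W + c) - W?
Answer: -40644/715 ≈ -56.845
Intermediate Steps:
Y(W, c) = c
u = -3387/715 (u = -5 + (23/13 - 5/11)/5 = -5 + (⅕)*(188/143) = -5 + 188/715 = -3387/715 ≈ -4.7371)
(u*Y(2, 6))*R(2) = -3387/715*6*2 = -20322/715*2 = -40644/715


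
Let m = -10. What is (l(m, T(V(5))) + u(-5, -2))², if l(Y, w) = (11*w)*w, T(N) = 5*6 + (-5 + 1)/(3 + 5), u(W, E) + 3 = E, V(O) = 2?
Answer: 1464669441/16 ≈ 9.1542e+7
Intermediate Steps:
u(W, E) = -3 + E
T(N) = 59/2 (T(N) = 30 - 4/8 = 30 - 4*⅛ = 30 - ½ = 59/2)
l(Y, w) = 11*w²
(l(m, T(V(5))) + u(-5, -2))² = (11*(59/2)² + (-3 - 2))² = (11*(3481/4) - 5)² = (38291/4 - 5)² = (38271/4)² = 1464669441/16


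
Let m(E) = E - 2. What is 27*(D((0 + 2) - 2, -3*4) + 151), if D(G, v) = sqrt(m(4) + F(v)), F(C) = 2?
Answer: 4131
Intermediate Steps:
m(E) = -2 + E
D(G, v) = 2 (D(G, v) = sqrt((-2 + 4) + 2) = sqrt(2 + 2) = sqrt(4) = 2)
27*(D((0 + 2) - 2, -3*4) + 151) = 27*(2 + 151) = 27*153 = 4131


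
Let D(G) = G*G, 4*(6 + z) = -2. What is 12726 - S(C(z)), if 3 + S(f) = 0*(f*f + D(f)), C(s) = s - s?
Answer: 12729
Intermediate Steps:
z = -13/2 (z = -6 + (¼)*(-2) = -6 - ½ = -13/2 ≈ -6.5000)
C(s) = 0
D(G) = G²
S(f) = -3 (S(f) = -3 + 0*(f*f + f²) = -3 + 0*(f² + f²) = -3 + 0*(2*f²) = -3 + 0 = -3)
12726 - S(C(z)) = 12726 - 1*(-3) = 12726 + 3 = 12729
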